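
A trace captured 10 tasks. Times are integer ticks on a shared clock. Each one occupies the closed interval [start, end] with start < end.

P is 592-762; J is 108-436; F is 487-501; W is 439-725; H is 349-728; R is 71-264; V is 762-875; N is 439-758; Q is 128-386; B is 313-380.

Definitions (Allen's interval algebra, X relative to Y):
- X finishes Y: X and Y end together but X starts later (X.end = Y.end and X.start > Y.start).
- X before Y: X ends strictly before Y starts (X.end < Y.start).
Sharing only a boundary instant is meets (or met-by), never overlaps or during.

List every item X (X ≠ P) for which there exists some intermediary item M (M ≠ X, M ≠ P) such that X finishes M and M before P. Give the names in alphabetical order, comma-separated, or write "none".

Target P = [592, 762].
Intermediaries M with M before P: B, F, J, Q, R.
Via B — items with X finishes B: none.
Via F — items with X finishes F: none.
Via J — items with X finishes J: none.
Via Q — items with X finishes Q: none.
Via R — items with X finishes R: none.
Union: none.

none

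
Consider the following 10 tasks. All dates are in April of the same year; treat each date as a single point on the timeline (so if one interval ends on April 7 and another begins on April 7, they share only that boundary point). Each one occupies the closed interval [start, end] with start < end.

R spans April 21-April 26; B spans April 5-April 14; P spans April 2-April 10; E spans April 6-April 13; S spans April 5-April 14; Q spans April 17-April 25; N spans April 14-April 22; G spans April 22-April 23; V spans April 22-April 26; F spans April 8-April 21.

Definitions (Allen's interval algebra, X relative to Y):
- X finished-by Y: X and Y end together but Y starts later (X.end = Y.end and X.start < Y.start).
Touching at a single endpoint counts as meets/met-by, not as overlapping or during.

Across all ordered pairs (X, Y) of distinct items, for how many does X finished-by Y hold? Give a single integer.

1

Checking all 90 ordered pairs for relation 'finished-by'; matching pairs in alphabetical order:
(R, V): R finished-by V ✓
Count: 1.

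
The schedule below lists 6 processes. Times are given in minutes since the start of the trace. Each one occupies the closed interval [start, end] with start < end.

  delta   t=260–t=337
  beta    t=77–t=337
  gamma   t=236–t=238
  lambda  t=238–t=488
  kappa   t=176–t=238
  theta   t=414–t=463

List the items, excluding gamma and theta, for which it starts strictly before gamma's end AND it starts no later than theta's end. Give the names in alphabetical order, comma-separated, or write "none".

beta, kappa

Conditions: its start is strictly before gamma's end (X.start < t=238) AND its start is no later than theta's end (X.start <= t=463).
beta: start t=77 < t=238? ✓; start t=77 <= t=463? ✓ → yes.
delta: start t=260 < t=238? ✗; start t=260 <= t=463? ✓ → no.
kappa: start t=176 < t=238? ✓; start t=176 <= t=463? ✓ → yes.
lambda: start t=238 < t=238? ✗; start t=238 <= t=463? ✓ → no.
Result: beta, kappa.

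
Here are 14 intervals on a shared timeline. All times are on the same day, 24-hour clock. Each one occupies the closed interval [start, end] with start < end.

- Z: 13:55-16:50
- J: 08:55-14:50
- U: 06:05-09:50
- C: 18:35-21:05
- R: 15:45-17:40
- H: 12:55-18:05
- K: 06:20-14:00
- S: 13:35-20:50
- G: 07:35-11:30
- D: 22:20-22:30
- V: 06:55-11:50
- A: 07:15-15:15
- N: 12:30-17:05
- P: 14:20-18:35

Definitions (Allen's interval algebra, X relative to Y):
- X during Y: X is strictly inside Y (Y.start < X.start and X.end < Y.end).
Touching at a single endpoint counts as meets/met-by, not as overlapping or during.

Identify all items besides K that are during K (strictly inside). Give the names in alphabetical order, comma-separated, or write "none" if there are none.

G, V

Target K = [06:20, 14:00].
A [07:15, 15:15] → overlapped-by → no.
C [18:35, 21:05] → after → no.
D [22:20, 22:30] → after → no.
G [07:35, 11:30] → during → yes.
H [12:55, 18:05] → overlapped-by → no.
J [08:55, 14:50] → overlapped-by → no.
N [12:30, 17:05] → overlapped-by → no.
P [14:20, 18:35] → after → no.
R [15:45, 17:40] → after → no.
S [13:35, 20:50] → overlapped-by → no.
U [06:05, 09:50] → overlaps → no.
V [06:55, 11:50] → during → yes.
Z [13:55, 16:50] → overlapped-by → no.
Result: G, V.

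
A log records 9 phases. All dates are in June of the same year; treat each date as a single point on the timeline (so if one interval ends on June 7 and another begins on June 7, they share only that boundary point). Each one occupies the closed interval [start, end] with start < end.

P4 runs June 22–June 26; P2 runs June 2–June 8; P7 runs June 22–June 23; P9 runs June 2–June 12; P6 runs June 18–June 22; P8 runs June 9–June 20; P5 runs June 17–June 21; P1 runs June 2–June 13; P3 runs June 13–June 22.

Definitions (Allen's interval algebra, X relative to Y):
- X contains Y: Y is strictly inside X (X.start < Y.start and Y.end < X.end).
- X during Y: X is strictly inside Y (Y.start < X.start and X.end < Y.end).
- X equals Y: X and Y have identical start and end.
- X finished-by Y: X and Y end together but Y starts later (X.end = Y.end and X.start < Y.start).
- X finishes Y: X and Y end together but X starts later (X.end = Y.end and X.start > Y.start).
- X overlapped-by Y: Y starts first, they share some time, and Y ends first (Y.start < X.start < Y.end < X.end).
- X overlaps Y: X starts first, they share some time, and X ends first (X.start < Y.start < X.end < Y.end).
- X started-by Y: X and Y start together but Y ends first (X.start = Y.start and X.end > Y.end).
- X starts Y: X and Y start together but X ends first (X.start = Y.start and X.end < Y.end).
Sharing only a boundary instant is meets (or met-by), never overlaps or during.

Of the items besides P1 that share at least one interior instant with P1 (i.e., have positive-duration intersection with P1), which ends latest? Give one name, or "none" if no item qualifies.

P8

Target P1 = [June 2, June 13].
P2 [June 2, June 8] → starts → candidate.
P3 [June 13, June 22] → met-by → excluded.
P4 [June 22, June 26] → after → excluded.
P5 [June 17, June 21] → after → excluded.
P6 [June 18, June 22] → after → excluded.
P7 [June 22, June 23] → after → excluded.
P8 [June 9, June 20] → overlapped-by → candidate.
P9 [June 2, June 12] → starts → candidate.
Among candidates, latest end is June 20 → P8.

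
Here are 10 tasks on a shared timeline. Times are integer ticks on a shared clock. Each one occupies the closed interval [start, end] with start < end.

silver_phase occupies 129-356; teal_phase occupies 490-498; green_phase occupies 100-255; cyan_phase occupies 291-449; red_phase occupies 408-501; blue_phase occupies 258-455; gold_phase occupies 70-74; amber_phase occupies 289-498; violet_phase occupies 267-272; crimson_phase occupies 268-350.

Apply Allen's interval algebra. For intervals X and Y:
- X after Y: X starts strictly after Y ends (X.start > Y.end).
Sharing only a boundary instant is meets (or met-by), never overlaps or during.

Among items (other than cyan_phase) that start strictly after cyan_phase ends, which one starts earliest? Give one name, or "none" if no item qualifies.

Target cyan_phase = [291, 449].
amber_phase [289, 498] → contains → excluded.
blue_phase [258, 455] → contains → excluded.
crimson_phase [268, 350] → overlaps → excluded.
gold_phase [70, 74] → before → excluded.
green_phase [100, 255] → before → excluded.
red_phase [408, 501] → overlapped-by → excluded.
silver_phase [129, 356] → overlaps → excluded.
teal_phase [490, 498] → after → candidate.
violet_phase [267, 272] → before → excluded.
Among candidates, earliest start is 490 → teal_phase.

teal_phase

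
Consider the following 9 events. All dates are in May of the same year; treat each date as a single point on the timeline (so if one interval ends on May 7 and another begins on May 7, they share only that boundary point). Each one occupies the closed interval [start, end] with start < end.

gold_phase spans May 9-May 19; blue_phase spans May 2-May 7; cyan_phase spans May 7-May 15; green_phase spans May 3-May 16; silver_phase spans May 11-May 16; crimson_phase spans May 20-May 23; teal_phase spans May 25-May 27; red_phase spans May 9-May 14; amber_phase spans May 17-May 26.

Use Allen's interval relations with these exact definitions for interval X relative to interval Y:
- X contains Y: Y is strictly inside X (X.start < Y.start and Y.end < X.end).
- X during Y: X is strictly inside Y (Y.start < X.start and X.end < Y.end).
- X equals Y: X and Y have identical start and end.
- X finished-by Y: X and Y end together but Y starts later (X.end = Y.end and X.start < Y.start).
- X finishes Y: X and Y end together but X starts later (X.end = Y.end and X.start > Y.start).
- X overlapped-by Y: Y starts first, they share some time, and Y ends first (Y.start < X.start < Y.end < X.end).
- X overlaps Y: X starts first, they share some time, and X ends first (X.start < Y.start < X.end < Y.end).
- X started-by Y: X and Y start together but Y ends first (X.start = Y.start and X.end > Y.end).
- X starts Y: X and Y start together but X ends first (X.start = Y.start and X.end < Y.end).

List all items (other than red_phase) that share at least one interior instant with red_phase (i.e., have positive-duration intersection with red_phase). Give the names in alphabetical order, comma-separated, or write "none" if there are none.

cyan_phase, gold_phase, green_phase, silver_phase

Target red_phase = [May 9, May 14].
amber_phase [May 17, May 26] → after → no.
blue_phase [May 2, May 7] → before → no.
crimson_phase [May 20, May 23] → after → no.
cyan_phase [May 7, May 15] → contains → yes.
gold_phase [May 9, May 19] → started-by → yes.
green_phase [May 3, May 16] → contains → yes.
silver_phase [May 11, May 16] → overlapped-by → yes.
teal_phase [May 25, May 27] → after → no.
Result: cyan_phase, gold_phase, green_phase, silver_phase.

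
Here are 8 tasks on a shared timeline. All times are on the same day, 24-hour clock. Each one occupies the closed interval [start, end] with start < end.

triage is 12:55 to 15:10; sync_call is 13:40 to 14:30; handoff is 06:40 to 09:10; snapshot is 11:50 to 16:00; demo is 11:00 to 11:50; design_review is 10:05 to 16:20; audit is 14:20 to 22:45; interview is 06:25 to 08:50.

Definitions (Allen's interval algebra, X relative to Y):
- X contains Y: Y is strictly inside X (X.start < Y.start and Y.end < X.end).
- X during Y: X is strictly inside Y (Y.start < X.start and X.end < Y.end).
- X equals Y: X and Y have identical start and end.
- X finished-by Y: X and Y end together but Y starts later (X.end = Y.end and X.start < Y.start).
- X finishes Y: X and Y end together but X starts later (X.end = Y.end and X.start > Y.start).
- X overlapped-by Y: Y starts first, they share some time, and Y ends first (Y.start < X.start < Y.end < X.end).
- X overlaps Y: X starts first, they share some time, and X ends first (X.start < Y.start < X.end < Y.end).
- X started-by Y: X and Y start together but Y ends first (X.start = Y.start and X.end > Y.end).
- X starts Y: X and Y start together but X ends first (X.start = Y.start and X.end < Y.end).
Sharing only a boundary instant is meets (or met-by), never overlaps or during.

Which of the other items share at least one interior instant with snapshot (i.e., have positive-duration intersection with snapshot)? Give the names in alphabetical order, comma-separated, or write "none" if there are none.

Target snapshot = [11:50, 16:00].
audit [14:20, 22:45] → overlapped-by → yes.
demo [11:00, 11:50] → meets → no.
design_review [10:05, 16:20] → contains → yes.
handoff [06:40, 09:10] → before → no.
interview [06:25, 08:50] → before → no.
sync_call [13:40, 14:30] → during → yes.
triage [12:55, 15:10] → during → yes.
Result: audit, design_review, sync_call, triage.

audit, design_review, sync_call, triage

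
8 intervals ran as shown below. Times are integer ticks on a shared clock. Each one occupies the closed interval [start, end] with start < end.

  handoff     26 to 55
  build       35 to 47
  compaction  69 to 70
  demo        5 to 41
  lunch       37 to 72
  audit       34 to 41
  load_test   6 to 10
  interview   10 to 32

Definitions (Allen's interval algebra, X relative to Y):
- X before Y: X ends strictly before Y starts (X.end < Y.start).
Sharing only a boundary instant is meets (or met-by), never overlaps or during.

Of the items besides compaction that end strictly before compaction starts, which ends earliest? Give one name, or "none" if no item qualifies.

load_test

Target compaction = [69, 70].
audit [34, 41] → before → candidate.
build [35, 47] → before → candidate.
demo [5, 41] → before → candidate.
handoff [26, 55] → before → candidate.
interview [10, 32] → before → candidate.
load_test [6, 10] → before → candidate.
lunch [37, 72] → contains → excluded.
Among candidates, earliest end is 10 → load_test.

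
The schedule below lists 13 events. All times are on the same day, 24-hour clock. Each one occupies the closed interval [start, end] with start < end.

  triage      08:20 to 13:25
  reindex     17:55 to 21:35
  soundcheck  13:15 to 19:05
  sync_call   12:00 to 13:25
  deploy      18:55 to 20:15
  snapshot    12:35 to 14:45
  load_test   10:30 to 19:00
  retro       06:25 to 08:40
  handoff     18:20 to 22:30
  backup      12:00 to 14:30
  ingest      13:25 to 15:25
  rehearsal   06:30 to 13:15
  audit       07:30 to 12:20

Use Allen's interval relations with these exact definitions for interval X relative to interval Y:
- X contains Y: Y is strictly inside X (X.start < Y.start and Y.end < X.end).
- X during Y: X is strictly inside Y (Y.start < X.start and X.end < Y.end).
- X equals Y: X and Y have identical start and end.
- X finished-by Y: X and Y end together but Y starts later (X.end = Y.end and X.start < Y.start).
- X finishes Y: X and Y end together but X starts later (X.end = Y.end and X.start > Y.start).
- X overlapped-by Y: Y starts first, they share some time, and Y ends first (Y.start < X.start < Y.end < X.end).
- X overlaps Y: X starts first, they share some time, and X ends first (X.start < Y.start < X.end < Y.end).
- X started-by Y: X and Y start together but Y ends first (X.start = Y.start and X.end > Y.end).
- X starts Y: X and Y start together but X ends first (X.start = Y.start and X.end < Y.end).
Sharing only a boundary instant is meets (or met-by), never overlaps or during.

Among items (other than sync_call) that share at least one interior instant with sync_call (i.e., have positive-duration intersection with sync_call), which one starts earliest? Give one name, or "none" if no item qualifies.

rehearsal

Target sync_call = [12:00, 13:25].
audit [07:30, 12:20] → overlaps → candidate.
backup [12:00, 14:30] → started-by → candidate.
deploy [18:55, 20:15] → after → excluded.
handoff [18:20, 22:30] → after → excluded.
ingest [13:25, 15:25] → met-by → excluded.
load_test [10:30, 19:00] → contains → candidate.
rehearsal [06:30, 13:15] → overlaps → candidate.
reindex [17:55, 21:35] → after → excluded.
retro [06:25, 08:40] → before → excluded.
snapshot [12:35, 14:45] → overlapped-by → candidate.
soundcheck [13:15, 19:05] → overlapped-by → candidate.
triage [08:20, 13:25] → finished-by → candidate.
Among candidates, earliest start is 06:30 → rehearsal.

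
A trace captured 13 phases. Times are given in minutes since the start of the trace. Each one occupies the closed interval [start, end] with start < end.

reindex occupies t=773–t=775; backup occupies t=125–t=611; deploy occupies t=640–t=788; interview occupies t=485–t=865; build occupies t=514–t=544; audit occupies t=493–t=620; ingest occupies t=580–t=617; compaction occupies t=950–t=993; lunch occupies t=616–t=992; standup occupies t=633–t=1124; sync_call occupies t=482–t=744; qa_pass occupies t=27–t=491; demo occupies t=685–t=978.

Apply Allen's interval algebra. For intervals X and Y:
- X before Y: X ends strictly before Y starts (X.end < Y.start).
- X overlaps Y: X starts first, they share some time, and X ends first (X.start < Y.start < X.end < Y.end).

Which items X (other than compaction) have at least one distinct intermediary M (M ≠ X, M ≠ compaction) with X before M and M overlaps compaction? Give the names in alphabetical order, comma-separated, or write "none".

Target compaction = [t=950, t=993].
Intermediaries M with M overlaps compaction: demo, lunch.
Via demo — items with X before demo: audit, backup, build, ingest, qa_pass.
Via lunch — items with X before lunch: backup, build, qa_pass.
Union: audit, backup, build, ingest, qa_pass.

audit, backup, build, ingest, qa_pass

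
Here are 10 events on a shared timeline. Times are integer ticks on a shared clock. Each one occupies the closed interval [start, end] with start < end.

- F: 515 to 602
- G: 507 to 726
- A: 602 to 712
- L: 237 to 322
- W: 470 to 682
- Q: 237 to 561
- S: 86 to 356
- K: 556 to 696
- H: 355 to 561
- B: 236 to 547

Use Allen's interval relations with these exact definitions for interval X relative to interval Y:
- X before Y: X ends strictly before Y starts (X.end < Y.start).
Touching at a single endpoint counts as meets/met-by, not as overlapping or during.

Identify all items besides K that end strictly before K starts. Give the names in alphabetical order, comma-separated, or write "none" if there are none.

Target K = [556, 696].
A [602, 712] → overlapped-by → no.
B [236, 547] → before → yes.
F [515, 602] → overlaps → no.
G [507, 726] → contains → no.
H [355, 561] → overlaps → no.
L [237, 322] → before → yes.
Q [237, 561] → overlaps → no.
S [86, 356] → before → yes.
W [470, 682] → overlaps → no.
Result: B, L, S.

B, L, S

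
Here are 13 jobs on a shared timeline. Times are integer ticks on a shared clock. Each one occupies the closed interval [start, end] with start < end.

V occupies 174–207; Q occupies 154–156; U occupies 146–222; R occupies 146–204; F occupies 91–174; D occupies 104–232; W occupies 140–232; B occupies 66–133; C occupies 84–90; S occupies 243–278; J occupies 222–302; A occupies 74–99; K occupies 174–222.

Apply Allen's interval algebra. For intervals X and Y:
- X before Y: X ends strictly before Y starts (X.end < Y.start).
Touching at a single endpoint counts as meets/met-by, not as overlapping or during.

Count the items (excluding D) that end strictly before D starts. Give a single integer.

2

Target D = [104, 232].
A [74, 99] → before → counts.
B [66, 133] → overlaps → no.
C [84, 90] → before → counts.
F [91, 174] → overlaps → no.
J [222, 302] → overlapped-by → no.
K [174, 222] → during → no.
Q [154, 156] → during → no.
R [146, 204] → during → no.
S [243, 278] → after → no.
U [146, 222] → during → no.
V [174, 207] → during → no.
W [140, 232] → finishes → no.
Total: 2.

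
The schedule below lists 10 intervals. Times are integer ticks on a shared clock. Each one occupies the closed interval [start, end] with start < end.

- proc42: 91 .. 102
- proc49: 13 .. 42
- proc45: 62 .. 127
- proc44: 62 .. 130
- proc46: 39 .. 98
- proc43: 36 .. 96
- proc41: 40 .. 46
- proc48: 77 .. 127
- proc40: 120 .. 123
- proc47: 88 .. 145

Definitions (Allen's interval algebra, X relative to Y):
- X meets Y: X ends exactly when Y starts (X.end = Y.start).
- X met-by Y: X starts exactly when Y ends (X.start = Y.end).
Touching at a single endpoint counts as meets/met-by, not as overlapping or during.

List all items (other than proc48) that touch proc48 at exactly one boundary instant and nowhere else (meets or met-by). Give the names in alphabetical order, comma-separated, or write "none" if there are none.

none

Target proc48 = [77, 127].
proc40 [120, 123] → during → no.
proc41 [40, 46] → before → no.
proc42 [91, 102] → during → no.
proc43 [36, 96] → overlaps → no.
proc44 [62, 130] → contains → no.
proc45 [62, 127] → finished-by → no.
proc46 [39, 98] → overlaps → no.
proc47 [88, 145] → overlapped-by → no.
proc49 [13, 42] → before → no.
Result: none.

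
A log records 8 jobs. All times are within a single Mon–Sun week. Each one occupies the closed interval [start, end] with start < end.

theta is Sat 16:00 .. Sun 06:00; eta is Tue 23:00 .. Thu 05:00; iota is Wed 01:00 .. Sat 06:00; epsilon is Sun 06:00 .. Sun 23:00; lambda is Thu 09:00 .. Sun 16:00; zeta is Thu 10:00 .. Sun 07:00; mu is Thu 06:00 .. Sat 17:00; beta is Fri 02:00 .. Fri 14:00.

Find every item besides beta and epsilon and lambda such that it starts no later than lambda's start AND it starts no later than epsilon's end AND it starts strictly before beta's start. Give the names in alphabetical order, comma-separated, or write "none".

Conditions: its start is no later than lambda's start (X.start <= Thu 09:00) AND its start is no later than epsilon's end (X.start <= Sun 23:00) AND its start is strictly before beta's start (X.start < Fri 02:00).
eta: start Tue 23:00 <= Thu 09:00? ✓; start Tue 23:00 <= Sun 23:00? ✓; start Tue 23:00 < Fri 02:00? ✓ → yes.
iota: start Wed 01:00 <= Thu 09:00? ✓; start Wed 01:00 <= Sun 23:00? ✓; start Wed 01:00 < Fri 02:00? ✓ → yes.
mu: start Thu 06:00 <= Thu 09:00? ✓; start Thu 06:00 <= Sun 23:00? ✓; start Thu 06:00 < Fri 02:00? ✓ → yes.
theta: start Sat 16:00 <= Thu 09:00? ✗; start Sat 16:00 <= Sun 23:00? ✓; start Sat 16:00 < Fri 02:00? ✗ → no.
zeta: start Thu 10:00 <= Thu 09:00? ✗; start Thu 10:00 <= Sun 23:00? ✓; start Thu 10:00 < Fri 02:00? ✓ → no.
Result: eta, iota, mu.

eta, iota, mu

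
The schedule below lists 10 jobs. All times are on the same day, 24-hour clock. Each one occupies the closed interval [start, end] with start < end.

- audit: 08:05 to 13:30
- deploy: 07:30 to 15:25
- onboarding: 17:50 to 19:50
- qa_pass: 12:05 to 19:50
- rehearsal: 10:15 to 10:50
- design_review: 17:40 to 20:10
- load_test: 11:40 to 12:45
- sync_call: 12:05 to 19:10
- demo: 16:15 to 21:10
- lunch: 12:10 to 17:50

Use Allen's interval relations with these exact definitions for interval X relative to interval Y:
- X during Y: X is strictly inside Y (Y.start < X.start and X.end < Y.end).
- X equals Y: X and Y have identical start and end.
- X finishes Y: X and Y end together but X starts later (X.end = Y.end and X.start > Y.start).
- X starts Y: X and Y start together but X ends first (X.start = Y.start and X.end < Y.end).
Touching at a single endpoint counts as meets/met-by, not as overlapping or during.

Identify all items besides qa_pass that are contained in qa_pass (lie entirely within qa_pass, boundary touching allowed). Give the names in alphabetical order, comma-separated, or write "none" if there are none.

Target qa_pass = [12:05, 19:50].
audit [08:05, 13:30] → overlaps → no.
demo [16:15, 21:10] → overlapped-by → no.
deploy [07:30, 15:25] → overlaps → no.
design_review [17:40, 20:10] → overlapped-by → no.
load_test [11:40, 12:45] → overlaps → no.
lunch [12:10, 17:50] → during → yes.
onboarding [17:50, 19:50] → finishes → yes.
rehearsal [10:15, 10:50] → before → no.
sync_call [12:05, 19:10] → starts → yes.
Result: lunch, onboarding, sync_call.

lunch, onboarding, sync_call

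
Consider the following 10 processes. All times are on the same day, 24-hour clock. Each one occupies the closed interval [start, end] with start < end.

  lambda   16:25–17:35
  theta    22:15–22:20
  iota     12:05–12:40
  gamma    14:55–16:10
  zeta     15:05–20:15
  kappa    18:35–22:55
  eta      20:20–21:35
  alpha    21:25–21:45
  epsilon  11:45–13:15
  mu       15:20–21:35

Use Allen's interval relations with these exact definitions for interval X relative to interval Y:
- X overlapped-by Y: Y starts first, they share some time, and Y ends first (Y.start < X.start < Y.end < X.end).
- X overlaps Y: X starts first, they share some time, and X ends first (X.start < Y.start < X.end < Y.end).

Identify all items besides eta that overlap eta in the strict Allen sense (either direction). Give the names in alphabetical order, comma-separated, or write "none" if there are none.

alpha

Target eta = [20:20, 21:35].
alpha [21:25, 21:45] → overlapped-by → yes.
epsilon [11:45, 13:15] → before → no.
gamma [14:55, 16:10] → before → no.
iota [12:05, 12:40] → before → no.
kappa [18:35, 22:55] → contains → no.
lambda [16:25, 17:35] → before → no.
mu [15:20, 21:35] → finished-by → no.
theta [22:15, 22:20] → after → no.
zeta [15:05, 20:15] → before → no.
Result: alpha.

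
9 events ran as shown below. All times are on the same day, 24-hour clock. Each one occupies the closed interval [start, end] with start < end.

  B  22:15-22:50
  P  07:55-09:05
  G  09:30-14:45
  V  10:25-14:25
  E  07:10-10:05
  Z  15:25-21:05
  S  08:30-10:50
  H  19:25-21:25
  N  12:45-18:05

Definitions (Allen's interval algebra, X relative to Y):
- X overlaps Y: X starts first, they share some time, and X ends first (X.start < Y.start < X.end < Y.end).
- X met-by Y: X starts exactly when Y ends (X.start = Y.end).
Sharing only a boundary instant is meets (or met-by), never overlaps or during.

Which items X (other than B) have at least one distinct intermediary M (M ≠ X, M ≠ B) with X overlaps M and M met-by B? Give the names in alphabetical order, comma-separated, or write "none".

Target B = [22:15, 22:50].
Intermediaries M with M met-by B: none.
Union: none.

none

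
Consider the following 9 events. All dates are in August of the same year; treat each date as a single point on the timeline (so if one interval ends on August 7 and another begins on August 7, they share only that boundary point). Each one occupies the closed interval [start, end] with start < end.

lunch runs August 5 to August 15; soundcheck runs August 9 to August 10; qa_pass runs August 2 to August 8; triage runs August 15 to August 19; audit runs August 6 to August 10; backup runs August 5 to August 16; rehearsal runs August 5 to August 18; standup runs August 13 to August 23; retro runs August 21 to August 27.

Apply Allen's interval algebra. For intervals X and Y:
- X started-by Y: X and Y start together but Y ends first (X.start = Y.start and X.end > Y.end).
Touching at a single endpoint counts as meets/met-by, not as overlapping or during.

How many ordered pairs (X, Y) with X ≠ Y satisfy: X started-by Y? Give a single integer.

3

Checking all 72 ordered pairs for relation 'started-by'; matching pairs in alphabetical order:
(backup, lunch): backup started-by lunch ✓
(rehearsal, backup): rehearsal started-by backup ✓
(rehearsal, lunch): rehearsal started-by lunch ✓
Count: 3.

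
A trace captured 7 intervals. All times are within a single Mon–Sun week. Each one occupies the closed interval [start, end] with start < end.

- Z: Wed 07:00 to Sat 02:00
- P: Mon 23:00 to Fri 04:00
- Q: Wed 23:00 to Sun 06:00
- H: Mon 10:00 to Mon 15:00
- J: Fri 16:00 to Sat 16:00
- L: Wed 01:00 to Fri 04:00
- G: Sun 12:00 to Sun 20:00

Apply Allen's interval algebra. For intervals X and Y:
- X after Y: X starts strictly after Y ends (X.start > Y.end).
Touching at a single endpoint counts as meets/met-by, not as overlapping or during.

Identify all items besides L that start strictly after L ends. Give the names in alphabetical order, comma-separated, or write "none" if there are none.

Target L = [Wed 01:00, Fri 04:00].
G [Sun 12:00, Sun 20:00] → after → yes.
H [Mon 10:00, Mon 15:00] → before → no.
J [Fri 16:00, Sat 16:00] → after → yes.
P [Mon 23:00, Fri 04:00] → finished-by → no.
Q [Wed 23:00, Sun 06:00] → overlapped-by → no.
Z [Wed 07:00, Sat 02:00] → overlapped-by → no.
Result: G, J.

G, J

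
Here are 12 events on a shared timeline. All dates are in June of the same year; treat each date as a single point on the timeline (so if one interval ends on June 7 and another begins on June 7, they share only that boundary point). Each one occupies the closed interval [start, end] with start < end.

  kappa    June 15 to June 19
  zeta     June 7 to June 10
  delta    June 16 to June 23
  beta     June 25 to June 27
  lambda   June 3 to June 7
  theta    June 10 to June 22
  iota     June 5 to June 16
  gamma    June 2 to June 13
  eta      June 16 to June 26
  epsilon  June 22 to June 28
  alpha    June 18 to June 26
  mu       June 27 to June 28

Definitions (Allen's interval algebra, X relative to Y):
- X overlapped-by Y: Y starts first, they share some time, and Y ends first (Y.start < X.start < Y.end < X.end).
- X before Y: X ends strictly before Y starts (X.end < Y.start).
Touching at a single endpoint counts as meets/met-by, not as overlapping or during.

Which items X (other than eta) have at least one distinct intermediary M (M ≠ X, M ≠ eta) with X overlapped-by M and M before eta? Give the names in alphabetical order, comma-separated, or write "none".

iota, theta

Target eta = [June 16, June 26].
Intermediaries M with M before eta: gamma, lambda, zeta.
Via gamma — items with X overlapped-by gamma: iota, theta.
Via lambda — items with X overlapped-by lambda: iota.
Via zeta — items with X overlapped-by zeta: none.
Union: iota, theta.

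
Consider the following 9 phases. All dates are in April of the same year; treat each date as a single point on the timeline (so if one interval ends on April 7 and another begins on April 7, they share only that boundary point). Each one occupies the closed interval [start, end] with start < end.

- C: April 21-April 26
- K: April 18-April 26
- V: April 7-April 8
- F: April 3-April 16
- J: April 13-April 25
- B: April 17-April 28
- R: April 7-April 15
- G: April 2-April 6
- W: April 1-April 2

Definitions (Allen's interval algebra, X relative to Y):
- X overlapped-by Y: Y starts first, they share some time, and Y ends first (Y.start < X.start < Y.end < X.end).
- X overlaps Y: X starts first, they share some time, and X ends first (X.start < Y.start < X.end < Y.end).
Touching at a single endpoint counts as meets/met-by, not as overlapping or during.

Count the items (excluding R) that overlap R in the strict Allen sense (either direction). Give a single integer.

1

Target R = [April 7, April 15].
B [April 17, April 28] → after → no.
C [April 21, April 26] → after → no.
F [April 3, April 16] → contains → no.
G [April 2, April 6] → before → no.
J [April 13, April 25] → overlapped-by → counts.
K [April 18, April 26] → after → no.
V [April 7, April 8] → starts → no.
W [April 1, April 2] → before → no.
Total: 1.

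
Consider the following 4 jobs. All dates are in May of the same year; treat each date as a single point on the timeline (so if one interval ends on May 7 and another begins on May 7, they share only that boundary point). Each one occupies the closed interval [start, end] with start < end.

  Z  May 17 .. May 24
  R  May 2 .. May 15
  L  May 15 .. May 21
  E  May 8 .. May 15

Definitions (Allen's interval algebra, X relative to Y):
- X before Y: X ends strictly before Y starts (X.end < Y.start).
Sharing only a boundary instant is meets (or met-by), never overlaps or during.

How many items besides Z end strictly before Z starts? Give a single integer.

Target Z = [May 17, May 24].
E [May 8, May 15] → before → counts.
L [May 15, May 21] → overlaps → no.
R [May 2, May 15] → before → counts.
Total: 2.

2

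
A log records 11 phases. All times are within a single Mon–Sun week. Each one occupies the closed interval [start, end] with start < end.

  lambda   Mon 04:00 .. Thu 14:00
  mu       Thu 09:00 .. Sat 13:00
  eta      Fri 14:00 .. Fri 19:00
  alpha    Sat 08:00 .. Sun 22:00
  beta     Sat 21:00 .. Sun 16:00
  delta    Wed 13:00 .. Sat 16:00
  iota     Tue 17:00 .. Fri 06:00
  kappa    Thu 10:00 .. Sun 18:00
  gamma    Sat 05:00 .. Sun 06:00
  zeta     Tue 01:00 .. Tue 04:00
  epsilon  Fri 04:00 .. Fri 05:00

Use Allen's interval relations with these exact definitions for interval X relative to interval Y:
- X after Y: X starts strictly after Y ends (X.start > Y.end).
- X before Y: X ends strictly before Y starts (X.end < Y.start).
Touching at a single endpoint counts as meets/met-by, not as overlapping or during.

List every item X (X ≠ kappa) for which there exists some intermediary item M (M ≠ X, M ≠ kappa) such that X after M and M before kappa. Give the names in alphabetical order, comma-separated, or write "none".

Target kappa = [Thu 10:00, Sun 18:00].
Intermediaries M with M before kappa: zeta.
Via zeta — items with X after zeta: alpha, beta, delta, epsilon, eta, gamma, iota, mu.
Union: alpha, beta, delta, epsilon, eta, gamma, iota, mu.

alpha, beta, delta, epsilon, eta, gamma, iota, mu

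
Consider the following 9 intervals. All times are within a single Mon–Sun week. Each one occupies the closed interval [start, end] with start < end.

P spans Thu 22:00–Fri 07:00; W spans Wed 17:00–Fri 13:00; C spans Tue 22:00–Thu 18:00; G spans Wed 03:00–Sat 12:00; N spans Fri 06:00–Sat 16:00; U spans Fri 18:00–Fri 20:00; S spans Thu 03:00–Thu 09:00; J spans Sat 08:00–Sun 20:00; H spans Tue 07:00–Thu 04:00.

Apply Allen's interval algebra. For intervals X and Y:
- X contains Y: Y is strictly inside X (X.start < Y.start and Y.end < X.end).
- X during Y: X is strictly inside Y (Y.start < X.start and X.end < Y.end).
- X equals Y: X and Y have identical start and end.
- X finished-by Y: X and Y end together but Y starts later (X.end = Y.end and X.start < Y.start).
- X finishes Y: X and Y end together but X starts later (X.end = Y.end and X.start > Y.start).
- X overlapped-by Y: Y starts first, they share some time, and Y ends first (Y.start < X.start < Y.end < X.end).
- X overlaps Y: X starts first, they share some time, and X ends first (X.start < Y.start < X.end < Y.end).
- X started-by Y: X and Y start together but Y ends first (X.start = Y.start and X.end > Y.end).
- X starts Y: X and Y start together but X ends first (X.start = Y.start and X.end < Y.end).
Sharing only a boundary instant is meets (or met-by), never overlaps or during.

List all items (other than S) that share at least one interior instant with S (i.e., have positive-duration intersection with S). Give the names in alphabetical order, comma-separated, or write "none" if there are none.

C, G, H, W

Target S = [Thu 03:00, Thu 09:00].
C [Tue 22:00, Thu 18:00] → contains → yes.
G [Wed 03:00, Sat 12:00] → contains → yes.
H [Tue 07:00, Thu 04:00] → overlaps → yes.
J [Sat 08:00, Sun 20:00] → after → no.
N [Fri 06:00, Sat 16:00] → after → no.
P [Thu 22:00, Fri 07:00] → after → no.
U [Fri 18:00, Fri 20:00] → after → no.
W [Wed 17:00, Fri 13:00] → contains → yes.
Result: C, G, H, W.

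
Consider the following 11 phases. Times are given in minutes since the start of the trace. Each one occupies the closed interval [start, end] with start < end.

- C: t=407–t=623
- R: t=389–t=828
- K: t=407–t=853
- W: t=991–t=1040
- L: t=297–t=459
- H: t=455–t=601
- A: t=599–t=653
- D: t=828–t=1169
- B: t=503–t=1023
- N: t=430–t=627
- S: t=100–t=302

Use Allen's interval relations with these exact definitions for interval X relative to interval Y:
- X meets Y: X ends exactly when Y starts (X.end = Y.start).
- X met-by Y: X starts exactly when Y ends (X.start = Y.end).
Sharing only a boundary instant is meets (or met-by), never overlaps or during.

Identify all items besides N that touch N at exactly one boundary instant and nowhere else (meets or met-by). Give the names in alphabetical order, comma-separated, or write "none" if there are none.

none

Target N = [t=430, t=627].
A [t=599, t=653] → overlapped-by → no.
B [t=503, t=1023] → overlapped-by → no.
C [t=407, t=623] → overlaps → no.
D [t=828, t=1169] → after → no.
H [t=455, t=601] → during → no.
K [t=407, t=853] → contains → no.
L [t=297, t=459] → overlaps → no.
R [t=389, t=828] → contains → no.
S [t=100, t=302] → before → no.
W [t=991, t=1040] → after → no.
Result: none.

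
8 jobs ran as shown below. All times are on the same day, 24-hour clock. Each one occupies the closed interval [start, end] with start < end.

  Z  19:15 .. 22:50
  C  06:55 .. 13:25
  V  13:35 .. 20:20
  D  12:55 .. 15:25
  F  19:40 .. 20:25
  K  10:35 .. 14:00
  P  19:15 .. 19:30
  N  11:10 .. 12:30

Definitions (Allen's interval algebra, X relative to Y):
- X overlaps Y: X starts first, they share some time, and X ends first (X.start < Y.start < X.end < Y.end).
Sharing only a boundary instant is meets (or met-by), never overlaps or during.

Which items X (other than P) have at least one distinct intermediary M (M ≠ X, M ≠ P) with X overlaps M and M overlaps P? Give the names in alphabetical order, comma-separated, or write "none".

none

Target P = [19:15, 19:30].
Intermediaries M with M overlaps P: none.
Union: none.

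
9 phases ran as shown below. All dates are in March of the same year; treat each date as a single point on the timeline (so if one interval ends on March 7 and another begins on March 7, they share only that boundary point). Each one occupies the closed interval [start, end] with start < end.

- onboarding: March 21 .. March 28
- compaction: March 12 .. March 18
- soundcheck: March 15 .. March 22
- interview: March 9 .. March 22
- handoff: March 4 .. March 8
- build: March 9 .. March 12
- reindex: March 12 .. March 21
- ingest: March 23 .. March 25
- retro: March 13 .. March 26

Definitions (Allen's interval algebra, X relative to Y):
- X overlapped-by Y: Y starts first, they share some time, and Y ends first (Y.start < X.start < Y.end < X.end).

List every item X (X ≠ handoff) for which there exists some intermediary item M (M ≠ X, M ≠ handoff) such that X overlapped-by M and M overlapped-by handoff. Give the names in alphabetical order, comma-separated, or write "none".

none

Target handoff = [March 4, March 8].
Intermediaries M with M overlapped-by handoff: none.
Union: none.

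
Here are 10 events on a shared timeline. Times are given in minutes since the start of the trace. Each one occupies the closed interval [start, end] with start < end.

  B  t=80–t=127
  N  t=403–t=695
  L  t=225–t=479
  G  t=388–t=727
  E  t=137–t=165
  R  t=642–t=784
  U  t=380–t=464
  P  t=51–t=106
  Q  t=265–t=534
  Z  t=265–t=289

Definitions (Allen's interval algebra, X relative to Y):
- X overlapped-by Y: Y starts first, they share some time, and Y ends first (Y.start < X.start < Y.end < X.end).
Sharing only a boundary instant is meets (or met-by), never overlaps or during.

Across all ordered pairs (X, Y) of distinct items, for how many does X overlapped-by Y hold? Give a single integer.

10

Checking all 90 ordered pairs for relation 'overlapped-by'; matching pairs in alphabetical order:
(B, P): B overlapped-by P ✓
(G, L): G overlapped-by L ✓
(G, Q): G overlapped-by Q ✓
(G, U): G overlapped-by U ✓
(N, L): N overlapped-by L ✓
(N, Q): N overlapped-by Q ✓
(N, U): N overlapped-by U ✓
(Q, L): Q overlapped-by L ✓
(R, G): R overlapped-by G ✓
(R, N): R overlapped-by N ✓
Count: 10.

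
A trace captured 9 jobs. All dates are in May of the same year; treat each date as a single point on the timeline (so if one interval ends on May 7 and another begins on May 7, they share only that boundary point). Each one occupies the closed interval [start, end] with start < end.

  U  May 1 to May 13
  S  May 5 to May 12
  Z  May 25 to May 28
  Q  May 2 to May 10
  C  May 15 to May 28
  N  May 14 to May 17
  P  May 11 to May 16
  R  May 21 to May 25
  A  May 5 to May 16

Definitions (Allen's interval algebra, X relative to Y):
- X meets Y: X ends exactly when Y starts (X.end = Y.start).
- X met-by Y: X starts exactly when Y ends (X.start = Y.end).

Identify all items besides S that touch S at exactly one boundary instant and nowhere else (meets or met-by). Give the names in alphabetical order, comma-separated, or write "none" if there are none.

none

Target S = [May 5, May 12].
A [May 5, May 16] → started-by → no.
C [May 15, May 28] → after → no.
N [May 14, May 17] → after → no.
P [May 11, May 16] → overlapped-by → no.
Q [May 2, May 10] → overlaps → no.
R [May 21, May 25] → after → no.
U [May 1, May 13] → contains → no.
Z [May 25, May 28] → after → no.
Result: none.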